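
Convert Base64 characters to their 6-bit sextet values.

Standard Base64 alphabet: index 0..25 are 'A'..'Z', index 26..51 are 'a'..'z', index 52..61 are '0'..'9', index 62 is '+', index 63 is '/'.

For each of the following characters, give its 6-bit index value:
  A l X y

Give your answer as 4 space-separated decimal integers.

Answer: 0 37 23 50

Derivation:
'A': A..Z range, ord('A') − ord('A') = 0
'l': a..z range, 26 + ord('l') − ord('a') = 37
'X': A..Z range, ord('X') − ord('A') = 23
'y': a..z range, 26 + ord('y') − ord('a') = 50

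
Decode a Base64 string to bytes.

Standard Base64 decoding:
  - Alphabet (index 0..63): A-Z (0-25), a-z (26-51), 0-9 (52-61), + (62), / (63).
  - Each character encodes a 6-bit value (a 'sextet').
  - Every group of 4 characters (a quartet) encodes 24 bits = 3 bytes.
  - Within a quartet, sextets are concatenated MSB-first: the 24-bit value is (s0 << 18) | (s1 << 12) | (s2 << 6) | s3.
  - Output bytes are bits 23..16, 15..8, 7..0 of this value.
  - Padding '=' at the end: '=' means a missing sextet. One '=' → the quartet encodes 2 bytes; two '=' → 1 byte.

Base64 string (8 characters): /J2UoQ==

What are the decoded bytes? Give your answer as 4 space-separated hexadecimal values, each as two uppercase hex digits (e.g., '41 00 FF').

After char 0 ('/'=63): chars_in_quartet=1 acc=0x3F bytes_emitted=0
After char 1 ('J'=9): chars_in_quartet=2 acc=0xFC9 bytes_emitted=0
After char 2 ('2'=54): chars_in_quartet=3 acc=0x3F276 bytes_emitted=0
After char 3 ('U'=20): chars_in_quartet=4 acc=0xFC9D94 -> emit FC 9D 94, reset; bytes_emitted=3
After char 4 ('o'=40): chars_in_quartet=1 acc=0x28 bytes_emitted=3
After char 5 ('Q'=16): chars_in_quartet=2 acc=0xA10 bytes_emitted=3
Padding '==': partial quartet acc=0xA10 -> emit A1; bytes_emitted=4

Answer: FC 9D 94 A1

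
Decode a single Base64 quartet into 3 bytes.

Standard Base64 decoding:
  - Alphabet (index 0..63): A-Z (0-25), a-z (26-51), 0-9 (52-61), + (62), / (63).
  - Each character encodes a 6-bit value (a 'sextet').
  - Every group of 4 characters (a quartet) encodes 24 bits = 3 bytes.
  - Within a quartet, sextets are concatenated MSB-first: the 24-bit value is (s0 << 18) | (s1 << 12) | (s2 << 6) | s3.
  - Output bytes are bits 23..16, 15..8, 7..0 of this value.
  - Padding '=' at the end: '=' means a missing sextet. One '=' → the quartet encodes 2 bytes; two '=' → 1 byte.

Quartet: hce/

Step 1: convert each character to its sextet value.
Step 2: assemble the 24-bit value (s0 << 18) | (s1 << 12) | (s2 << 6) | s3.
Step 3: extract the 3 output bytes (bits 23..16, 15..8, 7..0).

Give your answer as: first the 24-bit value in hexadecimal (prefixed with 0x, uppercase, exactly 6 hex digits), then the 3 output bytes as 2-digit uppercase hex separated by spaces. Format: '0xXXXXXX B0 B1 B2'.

Sextets: h=33, c=28, e=30, /=63
24-bit: (33<<18) | (28<<12) | (30<<6) | 63
      = 0x840000 | 0x01C000 | 0x000780 | 0x00003F
      = 0x85C7BF
Bytes: (v>>16)&0xFF=85, (v>>8)&0xFF=C7, v&0xFF=BF

Answer: 0x85C7BF 85 C7 BF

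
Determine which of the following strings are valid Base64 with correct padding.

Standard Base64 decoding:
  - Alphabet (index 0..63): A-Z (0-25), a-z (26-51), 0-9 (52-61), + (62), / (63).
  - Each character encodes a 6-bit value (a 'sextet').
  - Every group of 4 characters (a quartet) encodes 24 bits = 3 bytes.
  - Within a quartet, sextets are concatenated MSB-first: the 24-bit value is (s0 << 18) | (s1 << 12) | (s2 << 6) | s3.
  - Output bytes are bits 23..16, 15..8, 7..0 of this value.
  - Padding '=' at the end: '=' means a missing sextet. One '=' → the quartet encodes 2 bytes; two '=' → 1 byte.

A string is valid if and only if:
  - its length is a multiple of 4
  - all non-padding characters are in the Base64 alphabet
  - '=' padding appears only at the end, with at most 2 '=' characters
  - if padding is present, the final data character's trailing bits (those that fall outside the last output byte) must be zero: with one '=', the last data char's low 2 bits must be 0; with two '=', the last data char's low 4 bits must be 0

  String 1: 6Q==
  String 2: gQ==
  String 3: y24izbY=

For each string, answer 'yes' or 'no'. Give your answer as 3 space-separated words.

String 1: '6Q==' → valid
String 2: 'gQ==' → valid
String 3: 'y24izbY=' → valid

Answer: yes yes yes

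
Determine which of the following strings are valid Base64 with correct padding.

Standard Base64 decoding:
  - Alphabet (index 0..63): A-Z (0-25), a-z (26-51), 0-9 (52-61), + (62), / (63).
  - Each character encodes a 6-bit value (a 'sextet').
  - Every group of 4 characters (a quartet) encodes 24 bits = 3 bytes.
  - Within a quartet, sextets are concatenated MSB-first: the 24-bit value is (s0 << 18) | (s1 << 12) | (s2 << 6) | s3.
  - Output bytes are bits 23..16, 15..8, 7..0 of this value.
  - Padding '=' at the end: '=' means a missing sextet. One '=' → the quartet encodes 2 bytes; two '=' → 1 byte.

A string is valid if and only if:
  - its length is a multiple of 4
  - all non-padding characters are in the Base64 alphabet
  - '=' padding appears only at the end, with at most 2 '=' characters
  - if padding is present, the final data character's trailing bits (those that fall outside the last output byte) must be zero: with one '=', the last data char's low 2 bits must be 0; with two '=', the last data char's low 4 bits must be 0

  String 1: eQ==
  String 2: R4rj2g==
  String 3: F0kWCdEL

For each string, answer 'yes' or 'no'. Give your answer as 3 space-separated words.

Answer: yes yes yes

Derivation:
String 1: 'eQ==' → valid
String 2: 'R4rj2g==' → valid
String 3: 'F0kWCdEL' → valid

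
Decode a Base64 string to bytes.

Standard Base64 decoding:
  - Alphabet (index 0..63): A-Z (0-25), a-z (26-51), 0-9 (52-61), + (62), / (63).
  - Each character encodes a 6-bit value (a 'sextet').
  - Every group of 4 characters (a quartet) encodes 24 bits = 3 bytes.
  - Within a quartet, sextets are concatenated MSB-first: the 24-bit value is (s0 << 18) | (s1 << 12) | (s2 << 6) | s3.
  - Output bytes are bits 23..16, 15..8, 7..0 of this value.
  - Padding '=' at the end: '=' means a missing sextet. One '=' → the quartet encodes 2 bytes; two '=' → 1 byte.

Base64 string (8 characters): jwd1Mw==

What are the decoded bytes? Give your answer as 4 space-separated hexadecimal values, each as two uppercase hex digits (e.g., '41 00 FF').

Answer: 8F 07 75 33

Derivation:
After char 0 ('j'=35): chars_in_quartet=1 acc=0x23 bytes_emitted=0
After char 1 ('w'=48): chars_in_quartet=2 acc=0x8F0 bytes_emitted=0
After char 2 ('d'=29): chars_in_quartet=3 acc=0x23C1D bytes_emitted=0
After char 3 ('1'=53): chars_in_quartet=4 acc=0x8F0775 -> emit 8F 07 75, reset; bytes_emitted=3
After char 4 ('M'=12): chars_in_quartet=1 acc=0xC bytes_emitted=3
After char 5 ('w'=48): chars_in_quartet=2 acc=0x330 bytes_emitted=3
Padding '==': partial quartet acc=0x330 -> emit 33; bytes_emitted=4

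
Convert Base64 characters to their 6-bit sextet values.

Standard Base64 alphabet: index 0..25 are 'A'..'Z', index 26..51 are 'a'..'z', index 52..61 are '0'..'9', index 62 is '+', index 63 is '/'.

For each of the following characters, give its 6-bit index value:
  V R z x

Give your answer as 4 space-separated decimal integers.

Answer: 21 17 51 49

Derivation:
'V': A..Z range, ord('V') − ord('A') = 21
'R': A..Z range, ord('R') − ord('A') = 17
'z': a..z range, 26 + ord('z') − ord('a') = 51
'x': a..z range, 26 + ord('x') − ord('a') = 49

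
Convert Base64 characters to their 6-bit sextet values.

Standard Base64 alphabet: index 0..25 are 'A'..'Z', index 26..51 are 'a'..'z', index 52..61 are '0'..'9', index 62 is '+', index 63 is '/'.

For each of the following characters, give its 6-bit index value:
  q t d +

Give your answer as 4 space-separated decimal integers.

'q': a..z range, 26 + ord('q') − ord('a') = 42
't': a..z range, 26 + ord('t') − ord('a') = 45
'd': a..z range, 26 + ord('d') − ord('a') = 29
'+': index 62

Answer: 42 45 29 62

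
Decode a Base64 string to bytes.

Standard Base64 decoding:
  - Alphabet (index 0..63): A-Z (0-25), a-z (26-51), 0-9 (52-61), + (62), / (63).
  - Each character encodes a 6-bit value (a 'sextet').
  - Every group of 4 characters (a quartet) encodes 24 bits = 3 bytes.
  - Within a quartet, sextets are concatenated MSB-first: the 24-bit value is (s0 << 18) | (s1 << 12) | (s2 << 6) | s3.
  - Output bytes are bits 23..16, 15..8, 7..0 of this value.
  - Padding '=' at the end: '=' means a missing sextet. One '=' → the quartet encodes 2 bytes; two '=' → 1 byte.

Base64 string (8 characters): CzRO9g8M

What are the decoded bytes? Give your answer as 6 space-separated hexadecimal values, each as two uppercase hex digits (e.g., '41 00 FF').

Answer: 0B 34 4E F6 0F 0C

Derivation:
After char 0 ('C'=2): chars_in_quartet=1 acc=0x2 bytes_emitted=0
After char 1 ('z'=51): chars_in_quartet=2 acc=0xB3 bytes_emitted=0
After char 2 ('R'=17): chars_in_quartet=3 acc=0x2CD1 bytes_emitted=0
After char 3 ('O'=14): chars_in_quartet=4 acc=0xB344E -> emit 0B 34 4E, reset; bytes_emitted=3
After char 4 ('9'=61): chars_in_quartet=1 acc=0x3D bytes_emitted=3
After char 5 ('g'=32): chars_in_quartet=2 acc=0xF60 bytes_emitted=3
After char 6 ('8'=60): chars_in_quartet=3 acc=0x3D83C bytes_emitted=3
After char 7 ('M'=12): chars_in_quartet=4 acc=0xF60F0C -> emit F6 0F 0C, reset; bytes_emitted=6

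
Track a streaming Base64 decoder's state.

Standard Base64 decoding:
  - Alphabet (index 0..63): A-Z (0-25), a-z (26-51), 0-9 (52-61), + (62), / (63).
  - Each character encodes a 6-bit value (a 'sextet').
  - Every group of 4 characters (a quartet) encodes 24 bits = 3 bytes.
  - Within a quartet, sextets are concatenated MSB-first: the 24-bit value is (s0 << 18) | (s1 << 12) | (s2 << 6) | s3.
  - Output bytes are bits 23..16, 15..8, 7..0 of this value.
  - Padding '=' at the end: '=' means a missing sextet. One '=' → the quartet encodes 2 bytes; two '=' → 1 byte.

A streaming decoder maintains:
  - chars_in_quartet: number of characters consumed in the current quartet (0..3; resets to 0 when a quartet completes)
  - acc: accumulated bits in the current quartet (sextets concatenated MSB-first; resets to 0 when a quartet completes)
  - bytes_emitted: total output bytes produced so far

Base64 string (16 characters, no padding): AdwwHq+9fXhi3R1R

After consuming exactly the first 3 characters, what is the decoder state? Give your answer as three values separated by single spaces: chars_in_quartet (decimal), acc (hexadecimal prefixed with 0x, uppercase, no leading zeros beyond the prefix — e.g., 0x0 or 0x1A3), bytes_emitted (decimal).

Answer: 3 0x770 0

Derivation:
After char 0 ('A'=0): chars_in_quartet=1 acc=0x0 bytes_emitted=0
After char 1 ('d'=29): chars_in_quartet=2 acc=0x1D bytes_emitted=0
After char 2 ('w'=48): chars_in_quartet=3 acc=0x770 bytes_emitted=0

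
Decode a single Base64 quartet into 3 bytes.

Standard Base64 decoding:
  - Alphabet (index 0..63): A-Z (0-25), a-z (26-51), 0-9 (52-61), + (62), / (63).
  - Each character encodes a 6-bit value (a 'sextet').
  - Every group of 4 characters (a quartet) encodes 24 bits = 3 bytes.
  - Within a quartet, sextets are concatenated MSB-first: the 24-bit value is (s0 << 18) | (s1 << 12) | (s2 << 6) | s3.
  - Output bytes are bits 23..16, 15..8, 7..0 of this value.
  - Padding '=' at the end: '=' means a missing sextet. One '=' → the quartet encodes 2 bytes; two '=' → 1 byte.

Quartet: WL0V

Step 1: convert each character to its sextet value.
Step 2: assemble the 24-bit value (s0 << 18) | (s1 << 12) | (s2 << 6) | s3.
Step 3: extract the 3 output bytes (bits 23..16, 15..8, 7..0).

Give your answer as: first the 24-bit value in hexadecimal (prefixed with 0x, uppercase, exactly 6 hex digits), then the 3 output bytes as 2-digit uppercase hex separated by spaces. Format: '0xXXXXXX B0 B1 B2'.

Answer: 0x58BD15 58 BD 15

Derivation:
Sextets: W=22, L=11, 0=52, V=21
24-bit: (22<<18) | (11<<12) | (52<<6) | 21
      = 0x580000 | 0x00B000 | 0x000D00 | 0x000015
      = 0x58BD15
Bytes: (v>>16)&0xFF=58, (v>>8)&0xFF=BD, v&0xFF=15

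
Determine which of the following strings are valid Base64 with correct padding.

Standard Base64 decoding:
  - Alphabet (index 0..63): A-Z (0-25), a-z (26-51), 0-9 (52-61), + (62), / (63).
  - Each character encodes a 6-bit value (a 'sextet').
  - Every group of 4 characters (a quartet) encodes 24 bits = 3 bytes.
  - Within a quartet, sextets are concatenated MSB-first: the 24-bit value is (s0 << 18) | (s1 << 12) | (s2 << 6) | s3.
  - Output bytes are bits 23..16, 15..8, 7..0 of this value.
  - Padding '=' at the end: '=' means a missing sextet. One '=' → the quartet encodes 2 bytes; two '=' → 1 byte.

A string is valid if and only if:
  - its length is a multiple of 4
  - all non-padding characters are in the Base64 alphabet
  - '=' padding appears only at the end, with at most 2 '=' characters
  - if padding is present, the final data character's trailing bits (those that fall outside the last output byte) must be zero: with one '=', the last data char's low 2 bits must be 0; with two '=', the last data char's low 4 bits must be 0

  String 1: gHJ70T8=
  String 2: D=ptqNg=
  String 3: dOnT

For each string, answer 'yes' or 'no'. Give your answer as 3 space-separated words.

String 1: 'gHJ70T8=' → valid
String 2: 'D=ptqNg=' → invalid (bad char(s): ['=']; '=' in middle)
String 3: 'dOnT' → valid

Answer: yes no yes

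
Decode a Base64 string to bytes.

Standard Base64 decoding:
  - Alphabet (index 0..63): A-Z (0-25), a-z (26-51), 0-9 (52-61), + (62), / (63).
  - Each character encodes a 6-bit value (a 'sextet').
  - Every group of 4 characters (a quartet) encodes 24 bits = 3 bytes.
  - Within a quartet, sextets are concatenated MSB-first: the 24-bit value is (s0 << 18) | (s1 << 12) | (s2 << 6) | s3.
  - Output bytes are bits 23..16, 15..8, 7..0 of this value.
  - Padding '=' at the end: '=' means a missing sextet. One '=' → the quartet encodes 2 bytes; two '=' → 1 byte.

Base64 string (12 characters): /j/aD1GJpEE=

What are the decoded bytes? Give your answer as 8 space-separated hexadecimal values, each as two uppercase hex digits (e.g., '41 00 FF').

After char 0 ('/'=63): chars_in_quartet=1 acc=0x3F bytes_emitted=0
After char 1 ('j'=35): chars_in_quartet=2 acc=0xFE3 bytes_emitted=0
After char 2 ('/'=63): chars_in_quartet=3 acc=0x3F8FF bytes_emitted=0
After char 3 ('a'=26): chars_in_quartet=4 acc=0xFE3FDA -> emit FE 3F DA, reset; bytes_emitted=3
After char 4 ('D'=3): chars_in_quartet=1 acc=0x3 bytes_emitted=3
After char 5 ('1'=53): chars_in_quartet=2 acc=0xF5 bytes_emitted=3
After char 6 ('G'=6): chars_in_quartet=3 acc=0x3D46 bytes_emitted=3
After char 7 ('J'=9): chars_in_quartet=4 acc=0xF5189 -> emit 0F 51 89, reset; bytes_emitted=6
After char 8 ('p'=41): chars_in_quartet=1 acc=0x29 bytes_emitted=6
After char 9 ('E'=4): chars_in_quartet=2 acc=0xA44 bytes_emitted=6
After char 10 ('E'=4): chars_in_quartet=3 acc=0x29104 bytes_emitted=6
Padding '=': partial quartet acc=0x29104 -> emit A4 41; bytes_emitted=8

Answer: FE 3F DA 0F 51 89 A4 41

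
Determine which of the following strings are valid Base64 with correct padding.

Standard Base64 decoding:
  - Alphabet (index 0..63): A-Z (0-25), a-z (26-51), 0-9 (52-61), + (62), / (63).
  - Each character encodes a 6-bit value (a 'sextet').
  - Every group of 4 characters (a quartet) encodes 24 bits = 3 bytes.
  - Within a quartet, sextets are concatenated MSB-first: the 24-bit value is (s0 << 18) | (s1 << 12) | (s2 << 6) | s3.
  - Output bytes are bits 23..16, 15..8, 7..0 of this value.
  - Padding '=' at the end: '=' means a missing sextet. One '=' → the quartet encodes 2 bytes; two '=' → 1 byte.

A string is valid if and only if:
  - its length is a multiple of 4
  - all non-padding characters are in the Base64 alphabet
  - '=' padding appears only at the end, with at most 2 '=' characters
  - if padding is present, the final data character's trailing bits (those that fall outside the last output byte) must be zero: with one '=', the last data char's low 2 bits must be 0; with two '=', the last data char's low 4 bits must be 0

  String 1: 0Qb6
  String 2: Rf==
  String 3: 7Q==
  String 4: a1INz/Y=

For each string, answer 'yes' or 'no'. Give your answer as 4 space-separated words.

String 1: '0Qb6' → valid
String 2: 'Rf==' → invalid (bad trailing bits)
String 3: '7Q==' → valid
String 4: 'a1INz/Y=' → valid

Answer: yes no yes yes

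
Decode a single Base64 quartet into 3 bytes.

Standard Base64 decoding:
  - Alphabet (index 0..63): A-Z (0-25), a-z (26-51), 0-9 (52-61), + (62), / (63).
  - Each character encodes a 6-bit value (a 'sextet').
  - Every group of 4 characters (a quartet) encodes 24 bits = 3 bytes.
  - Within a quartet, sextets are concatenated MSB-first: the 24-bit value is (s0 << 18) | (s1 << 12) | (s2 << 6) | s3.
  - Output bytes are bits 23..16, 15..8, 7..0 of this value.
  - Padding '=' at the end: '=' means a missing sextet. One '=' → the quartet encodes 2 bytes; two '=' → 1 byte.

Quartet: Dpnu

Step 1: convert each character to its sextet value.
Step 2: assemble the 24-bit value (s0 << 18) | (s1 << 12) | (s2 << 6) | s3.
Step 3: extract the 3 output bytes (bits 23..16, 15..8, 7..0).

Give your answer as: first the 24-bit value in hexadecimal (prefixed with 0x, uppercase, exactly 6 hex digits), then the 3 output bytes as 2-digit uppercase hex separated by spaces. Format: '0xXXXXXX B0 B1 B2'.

Answer: 0x0E99EE 0E 99 EE

Derivation:
Sextets: D=3, p=41, n=39, u=46
24-bit: (3<<18) | (41<<12) | (39<<6) | 46
      = 0x0C0000 | 0x029000 | 0x0009C0 | 0x00002E
      = 0x0E99EE
Bytes: (v>>16)&0xFF=0E, (v>>8)&0xFF=99, v&0xFF=EE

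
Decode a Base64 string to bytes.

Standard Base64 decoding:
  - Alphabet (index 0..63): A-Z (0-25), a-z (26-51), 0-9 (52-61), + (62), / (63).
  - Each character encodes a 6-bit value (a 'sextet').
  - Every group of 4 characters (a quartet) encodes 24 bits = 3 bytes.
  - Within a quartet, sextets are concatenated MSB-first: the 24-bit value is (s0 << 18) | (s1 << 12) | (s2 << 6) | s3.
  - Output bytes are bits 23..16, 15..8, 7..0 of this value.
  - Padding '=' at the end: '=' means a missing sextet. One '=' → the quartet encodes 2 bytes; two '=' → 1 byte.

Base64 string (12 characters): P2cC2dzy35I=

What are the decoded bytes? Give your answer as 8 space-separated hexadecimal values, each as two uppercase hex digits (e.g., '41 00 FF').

Answer: 3F 67 02 D9 DC F2 DF 92

Derivation:
After char 0 ('P'=15): chars_in_quartet=1 acc=0xF bytes_emitted=0
After char 1 ('2'=54): chars_in_quartet=2 acc=0x3F6 bytes_emitted=0
After char 2 ('c'=28): chars_in_quartet=3 acc=0xFD9C bytes_emitted=0
After char 3 ('C'=2): chars_in_quartet=4 acc=0x3F6702 -> emit 3F 67 02, reset; bytes_emitted=3
After char 4 ('2'=54): chars_in_quartet=1 acc=0x36 bytes_emitted=3
After char 5 ('d'=29): chars_in_quartet=2 acc=0xD9D bytes_emitted=3
After char 6 ('z'=51): chars_in_quartet=3 acc=0x36773 bytes_emitted=3
After char 7 ('y'=50): chars_in_quartet=4 acc=0xD9DCF2 -> emit D9 DC F2, reset; bytes_emitted=6
After char 8 ('3'=55): chars_in_quartet=1 acc=0x37 bytes_emitted=6
After char 9 ('5'=57): chars_in_quartet=2 acc=0xDF9 bytes_emitted=6
After char 10 ('I'=8): chars_in_quartet=3 acc=0x37E48 bytes_emitted=6
Padding '=': partial quartet acc=0x37E48 -> emit DF 92; bytes_emitted=8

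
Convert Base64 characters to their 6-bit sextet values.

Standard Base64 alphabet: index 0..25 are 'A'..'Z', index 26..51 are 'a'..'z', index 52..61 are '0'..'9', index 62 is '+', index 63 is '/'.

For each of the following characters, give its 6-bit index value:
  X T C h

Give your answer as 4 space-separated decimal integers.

'X': A..Z range, ord('X') − ord('A') = 23
'T': A..Z range, ord('T') − ord('A') = 19
'C': A..Z range, ord('C') − ord('A') = 2
'h': a..z range, 26 + ord('h') − ord('a') = 33

Answer: 23 19 2 33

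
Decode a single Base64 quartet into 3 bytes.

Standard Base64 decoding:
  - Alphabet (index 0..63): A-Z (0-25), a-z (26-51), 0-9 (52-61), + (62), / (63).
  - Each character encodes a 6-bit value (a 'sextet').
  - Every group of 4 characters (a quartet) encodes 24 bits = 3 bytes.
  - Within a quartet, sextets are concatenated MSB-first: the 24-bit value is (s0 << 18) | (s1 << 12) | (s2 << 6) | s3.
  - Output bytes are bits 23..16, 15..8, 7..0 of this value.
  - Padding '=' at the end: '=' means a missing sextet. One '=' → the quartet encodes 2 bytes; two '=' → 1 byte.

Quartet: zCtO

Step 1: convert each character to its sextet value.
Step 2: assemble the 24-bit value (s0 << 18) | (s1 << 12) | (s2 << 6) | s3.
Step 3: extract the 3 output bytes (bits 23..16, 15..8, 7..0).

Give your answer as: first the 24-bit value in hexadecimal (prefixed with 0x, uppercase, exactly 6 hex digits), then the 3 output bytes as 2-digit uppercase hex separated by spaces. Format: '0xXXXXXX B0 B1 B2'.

Sextets: z=51, C=2, t=45, O=14
24-bit: (51<<18) | (2<<12) | (45<<6) | 14
      = 0xCC0000 | 0x002000 | 0x000B40 | 0x00000E
      = 0xCC2B4E
Bytes: (v>>16)&0xFF=CC, (v>>8)&0xFF=2B, v&0xFF=4E

Answer: 0xCC2B4E CC 2B 4E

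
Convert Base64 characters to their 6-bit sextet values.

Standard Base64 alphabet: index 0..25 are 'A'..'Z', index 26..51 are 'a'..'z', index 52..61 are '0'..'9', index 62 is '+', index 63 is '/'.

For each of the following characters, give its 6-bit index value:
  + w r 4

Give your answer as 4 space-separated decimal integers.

'+': index 62
'w': a..z range, 26 + ord('w') − ord('a') = 48
'r': a..z range, 26 + ord('r') − ord('a') = 43
'4': 0..9 range, 52 + ord('4') − ord('0') = 56

Answer: 62 48 43 56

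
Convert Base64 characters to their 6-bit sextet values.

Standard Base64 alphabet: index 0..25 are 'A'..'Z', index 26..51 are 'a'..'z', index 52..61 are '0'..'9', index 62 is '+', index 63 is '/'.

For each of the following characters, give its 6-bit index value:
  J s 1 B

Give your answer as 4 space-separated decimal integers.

Answer: 9 44 53 1

Derivation:
'J': A..Z range, ord('J') − ord('A') = 9
's': a..z range, 26 + ord('s') − ord('a') = 44
'1': 0..9 range, 52 + ord('1') − ord('0') = 53
'B': A..Z range, ord('B') − ord('A') = 1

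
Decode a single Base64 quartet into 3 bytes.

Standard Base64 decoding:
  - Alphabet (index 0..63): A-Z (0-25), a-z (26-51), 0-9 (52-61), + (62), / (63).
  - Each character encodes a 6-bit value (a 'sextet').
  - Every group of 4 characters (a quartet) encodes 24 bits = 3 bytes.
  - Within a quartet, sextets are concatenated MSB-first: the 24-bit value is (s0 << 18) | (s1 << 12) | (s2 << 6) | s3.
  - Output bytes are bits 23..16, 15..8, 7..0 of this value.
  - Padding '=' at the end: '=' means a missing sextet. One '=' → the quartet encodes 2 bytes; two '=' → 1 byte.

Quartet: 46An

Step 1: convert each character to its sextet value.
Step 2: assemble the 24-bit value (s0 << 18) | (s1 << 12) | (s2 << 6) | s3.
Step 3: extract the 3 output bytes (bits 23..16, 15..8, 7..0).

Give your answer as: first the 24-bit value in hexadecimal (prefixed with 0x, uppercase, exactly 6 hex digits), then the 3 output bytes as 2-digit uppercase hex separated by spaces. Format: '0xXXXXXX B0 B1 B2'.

Sextets: 4=56, 6=58, A=0, n=39
24-bit: (56<<18) | (58<<12) | (0<<6) | 39
      = 0xE00000 | 0x03A000 | 0x000000 | 0x000027
      = 0xE3A027
Bytes: (v>>16)&0xFF=E3, (v>>8)&0xFF=A0, v&0xFF=27

Answer: 0xE3A027 E3 A0 27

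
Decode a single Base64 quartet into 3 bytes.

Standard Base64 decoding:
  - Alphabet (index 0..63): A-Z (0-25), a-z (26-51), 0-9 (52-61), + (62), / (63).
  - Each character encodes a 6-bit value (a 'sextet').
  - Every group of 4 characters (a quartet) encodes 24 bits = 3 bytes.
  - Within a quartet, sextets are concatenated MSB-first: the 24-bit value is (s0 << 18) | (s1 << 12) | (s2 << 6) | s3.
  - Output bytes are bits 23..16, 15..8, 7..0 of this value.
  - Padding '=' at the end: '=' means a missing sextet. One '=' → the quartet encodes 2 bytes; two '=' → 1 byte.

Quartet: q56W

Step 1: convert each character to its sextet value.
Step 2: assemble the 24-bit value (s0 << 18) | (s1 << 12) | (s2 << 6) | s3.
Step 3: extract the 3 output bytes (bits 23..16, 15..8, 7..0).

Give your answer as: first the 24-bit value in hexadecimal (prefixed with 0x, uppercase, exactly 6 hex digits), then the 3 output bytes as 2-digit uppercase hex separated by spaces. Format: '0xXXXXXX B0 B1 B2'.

Answer: 0xAB9E96 AB 9E 96

Derivation:
Sextets: q=42, 5=57, 6=58, W=22
24-bit: (42<<18) | (57<<12) | (58<<6) | 22
      = 0xA80000 | 0x039000 | 0x000E80 | 0x000016
      = 0xAB9E96
Bytes: (v>>16)&0xFF=AB, (v>>8)&0xFF=9E, v&0xFF=96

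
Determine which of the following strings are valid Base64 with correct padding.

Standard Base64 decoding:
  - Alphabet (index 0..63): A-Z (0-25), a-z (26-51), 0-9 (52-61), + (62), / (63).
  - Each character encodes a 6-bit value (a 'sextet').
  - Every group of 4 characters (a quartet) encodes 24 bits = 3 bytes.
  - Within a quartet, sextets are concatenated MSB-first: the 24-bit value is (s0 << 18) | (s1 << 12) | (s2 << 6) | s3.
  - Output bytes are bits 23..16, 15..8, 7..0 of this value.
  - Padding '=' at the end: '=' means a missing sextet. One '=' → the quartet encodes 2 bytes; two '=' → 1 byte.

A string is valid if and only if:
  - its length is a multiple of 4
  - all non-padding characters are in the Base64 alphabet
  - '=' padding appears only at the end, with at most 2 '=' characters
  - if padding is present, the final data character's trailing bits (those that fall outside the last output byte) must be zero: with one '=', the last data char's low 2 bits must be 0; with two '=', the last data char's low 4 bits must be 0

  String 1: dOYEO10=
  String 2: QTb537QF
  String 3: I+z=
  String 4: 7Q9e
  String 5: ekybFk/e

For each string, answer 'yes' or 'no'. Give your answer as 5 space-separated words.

String 1: 'dOYEO10=' → valid
String 2: 'QTb537QF' → valid
String 3: 'I+z=' → invalid (bad trailing bits)
String 4: '7Q9e' → valid
String 5: 'ekybFk/e' → valid

Answer: yes yes no yes yes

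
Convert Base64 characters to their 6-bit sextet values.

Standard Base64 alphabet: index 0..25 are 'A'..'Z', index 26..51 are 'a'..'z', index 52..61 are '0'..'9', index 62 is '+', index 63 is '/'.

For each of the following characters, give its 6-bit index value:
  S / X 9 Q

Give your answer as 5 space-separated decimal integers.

'S': A..Z range, ord('S') − ord('A') = 18
'/': index 63
'X': A..Z range, ord('X') − ord('A') = 23
'9': 0..9 range, 52 + ord('9') − ord('0') = 61
'Q': A..Z range, ord('Q') − ord('A') = 16

Answer: 18 63 23 61 16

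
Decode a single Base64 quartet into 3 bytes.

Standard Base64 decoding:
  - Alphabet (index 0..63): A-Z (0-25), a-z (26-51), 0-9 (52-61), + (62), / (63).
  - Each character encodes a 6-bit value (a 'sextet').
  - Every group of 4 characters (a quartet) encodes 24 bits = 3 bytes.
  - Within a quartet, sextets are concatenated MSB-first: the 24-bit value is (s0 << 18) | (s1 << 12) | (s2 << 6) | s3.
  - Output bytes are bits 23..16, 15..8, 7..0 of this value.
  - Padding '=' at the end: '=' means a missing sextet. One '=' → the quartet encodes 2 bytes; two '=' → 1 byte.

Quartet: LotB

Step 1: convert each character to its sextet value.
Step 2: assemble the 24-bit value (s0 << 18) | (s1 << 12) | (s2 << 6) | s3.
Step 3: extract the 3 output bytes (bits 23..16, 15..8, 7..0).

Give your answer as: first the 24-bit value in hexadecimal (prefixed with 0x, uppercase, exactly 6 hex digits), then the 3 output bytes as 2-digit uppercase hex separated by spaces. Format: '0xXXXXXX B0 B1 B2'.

Answer: 0x2E8B41 2E 8B 41

Derivation:
Sextets: L=11, o=40, t=45, B=1
24-bit: (11<<18) | (40<<12) | (45<<6) | 1
      = 0x2C0000 | 0x028000 | 0x000B40 | 0x000001
      = 0x2E8B41
Bytes: (v>>16)&0xFF=2E, (v>>8)&0xFF=8B, v&0xFF=41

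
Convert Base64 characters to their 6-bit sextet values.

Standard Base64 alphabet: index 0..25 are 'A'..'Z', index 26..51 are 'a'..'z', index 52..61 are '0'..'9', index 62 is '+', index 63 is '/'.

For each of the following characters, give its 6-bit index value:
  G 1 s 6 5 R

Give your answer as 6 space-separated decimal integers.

'G': A..Z range, ord('G') − ord('A') = 6
'1': 0..9 range, 52 + ord('1') − ord('0') = 53
's': a..z range, 26 + ord('s') − ord('a') = 44
'6': 0..9 range, 52 + ord('6') − ord('0') = 58
'5': 0..9 range, 52 + ord('5') − ord('0') = 57
'R': A..Z range, ord('R') − ord('A') = 17

Answer: 6 53 44 58 57 17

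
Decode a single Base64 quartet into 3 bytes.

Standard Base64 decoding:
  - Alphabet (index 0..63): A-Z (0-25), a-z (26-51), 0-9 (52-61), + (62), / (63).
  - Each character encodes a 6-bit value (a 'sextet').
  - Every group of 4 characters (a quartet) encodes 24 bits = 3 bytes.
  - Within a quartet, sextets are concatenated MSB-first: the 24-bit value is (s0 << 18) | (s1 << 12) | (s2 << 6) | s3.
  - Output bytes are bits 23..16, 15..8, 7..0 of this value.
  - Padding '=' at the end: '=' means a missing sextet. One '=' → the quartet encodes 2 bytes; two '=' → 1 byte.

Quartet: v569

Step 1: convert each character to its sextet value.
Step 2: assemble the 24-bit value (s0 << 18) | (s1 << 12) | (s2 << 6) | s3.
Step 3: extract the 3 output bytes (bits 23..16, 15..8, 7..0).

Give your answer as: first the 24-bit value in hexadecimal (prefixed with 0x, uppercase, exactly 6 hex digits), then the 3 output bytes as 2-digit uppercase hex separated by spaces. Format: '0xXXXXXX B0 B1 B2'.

Sextets: v=47, 5=57, 6=58, 9=61
24-bit: (47<<18) | (57<<12) | (58<<6) | 61
      = 0xBC0000 | 0x039000 | 0x000E80 | 0x00003D
      = 0xBF9EBD
Bytes: (v>>16)&0xFF=BF, (v>>8)&0xFF=9E, v&0xFF=BD

Answer: 0xBF9EBD BF 9E BD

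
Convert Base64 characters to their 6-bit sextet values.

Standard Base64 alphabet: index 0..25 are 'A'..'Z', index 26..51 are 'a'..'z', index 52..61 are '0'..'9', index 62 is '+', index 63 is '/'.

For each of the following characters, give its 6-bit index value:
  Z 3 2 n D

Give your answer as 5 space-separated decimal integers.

'Z': A..Z range, ord('Z') − ord('A') = 25
'3': 0..9 range, 52 + ord('3') − ord('0') = 55
'2': 0..9 range, 52 + ord('2') − ord('0') = 54
'n': a..z range, 26 + ord('n') − ord('a') = 39
'D': A..Z range, ord('D') − ord('A') = 3

Answer: 25 55 54 39 3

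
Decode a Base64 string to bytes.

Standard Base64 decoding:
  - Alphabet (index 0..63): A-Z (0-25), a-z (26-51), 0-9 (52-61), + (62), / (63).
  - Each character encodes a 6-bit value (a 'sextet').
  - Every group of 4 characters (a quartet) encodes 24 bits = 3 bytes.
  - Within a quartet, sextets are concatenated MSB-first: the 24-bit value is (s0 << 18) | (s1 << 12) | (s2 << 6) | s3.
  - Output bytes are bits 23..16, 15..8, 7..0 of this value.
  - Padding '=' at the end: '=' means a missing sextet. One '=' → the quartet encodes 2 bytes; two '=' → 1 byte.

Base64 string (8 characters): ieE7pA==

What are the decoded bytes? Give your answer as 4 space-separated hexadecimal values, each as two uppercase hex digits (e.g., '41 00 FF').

Answer: 89 E1 3B A4

Derivation:
After char 0 ('i'=34): chars_in_quartet=1 acc=0x22 bytes_emitted=0
After char 1 ('e'=30): chars_in_quartet=2 acc=0x89E bytes_emitted=0
After char 2 ('E'=4): chars_in_quartet=3 acc=0x22784 bytes_emitted=0
After char 3 ('7'=59): chars_in_quartet=4 acc=0x89E13B -> emit 89 E1 3B, reset; bytes_emitted=3
After char 4 ('p'=41): chars_in_quartet=1 acc=0x29 bytes_emitted=3
After char 5 ('A'=0): chars_in_quartet=2 acc=0xA40 bytes_emitted=3
Padding '==': partial quartet acc=0xA40 -> emit A4; bytes_emitted=4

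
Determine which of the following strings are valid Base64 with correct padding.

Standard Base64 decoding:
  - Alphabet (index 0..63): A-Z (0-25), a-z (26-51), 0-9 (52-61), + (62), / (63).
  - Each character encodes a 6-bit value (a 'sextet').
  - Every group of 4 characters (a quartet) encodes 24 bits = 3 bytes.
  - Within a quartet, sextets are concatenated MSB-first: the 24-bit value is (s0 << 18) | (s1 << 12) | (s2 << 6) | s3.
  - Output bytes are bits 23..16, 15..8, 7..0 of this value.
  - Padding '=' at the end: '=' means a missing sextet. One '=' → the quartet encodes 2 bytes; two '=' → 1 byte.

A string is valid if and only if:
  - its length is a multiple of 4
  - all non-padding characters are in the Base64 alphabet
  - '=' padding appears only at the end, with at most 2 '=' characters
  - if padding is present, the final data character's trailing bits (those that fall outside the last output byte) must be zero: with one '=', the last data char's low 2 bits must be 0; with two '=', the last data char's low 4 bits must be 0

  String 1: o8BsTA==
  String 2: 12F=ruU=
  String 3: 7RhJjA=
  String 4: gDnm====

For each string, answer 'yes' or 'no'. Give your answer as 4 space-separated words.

Answer: yes no no no

Derivation:
String 1: 'o8BsTA==' → valid
String 2: '12F=ruU=' → invalid (bad char(s): ['=']; '=' in middle)
String 3: '7RhJjA=' → invalid (len=7 not mult of 4)
String 4: 'gDnm====' → invalid (4 pad chars (max 2))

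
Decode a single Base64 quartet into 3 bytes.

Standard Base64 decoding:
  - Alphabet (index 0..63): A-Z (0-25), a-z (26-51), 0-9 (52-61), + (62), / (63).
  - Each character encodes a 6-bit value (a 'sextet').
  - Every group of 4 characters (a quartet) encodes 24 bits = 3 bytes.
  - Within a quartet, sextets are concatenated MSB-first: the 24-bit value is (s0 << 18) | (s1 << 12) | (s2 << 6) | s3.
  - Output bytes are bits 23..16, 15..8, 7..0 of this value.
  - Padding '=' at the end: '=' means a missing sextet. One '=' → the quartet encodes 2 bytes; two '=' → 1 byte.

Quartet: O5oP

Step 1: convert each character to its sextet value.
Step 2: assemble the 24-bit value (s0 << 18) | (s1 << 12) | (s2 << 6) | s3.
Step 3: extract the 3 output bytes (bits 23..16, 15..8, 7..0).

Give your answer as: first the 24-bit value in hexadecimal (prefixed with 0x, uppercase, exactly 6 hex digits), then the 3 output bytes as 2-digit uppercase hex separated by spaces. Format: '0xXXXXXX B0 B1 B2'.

Answer: 0x3B9A0F 3B 9A 0F

Derivation:
Sextets: O=14, 5=57, o=40, P=15
24-bit: (14<<18) | (57<<12) | (40<<6) | 15
      = 0x380000 | 0x039000 | 0x000A00 | 0x00000F
      = 0x3B9A0F
Bytes: (v>>16)&0xFF=3B, (v>>8)&0xFF=9A, v&0xFF=0F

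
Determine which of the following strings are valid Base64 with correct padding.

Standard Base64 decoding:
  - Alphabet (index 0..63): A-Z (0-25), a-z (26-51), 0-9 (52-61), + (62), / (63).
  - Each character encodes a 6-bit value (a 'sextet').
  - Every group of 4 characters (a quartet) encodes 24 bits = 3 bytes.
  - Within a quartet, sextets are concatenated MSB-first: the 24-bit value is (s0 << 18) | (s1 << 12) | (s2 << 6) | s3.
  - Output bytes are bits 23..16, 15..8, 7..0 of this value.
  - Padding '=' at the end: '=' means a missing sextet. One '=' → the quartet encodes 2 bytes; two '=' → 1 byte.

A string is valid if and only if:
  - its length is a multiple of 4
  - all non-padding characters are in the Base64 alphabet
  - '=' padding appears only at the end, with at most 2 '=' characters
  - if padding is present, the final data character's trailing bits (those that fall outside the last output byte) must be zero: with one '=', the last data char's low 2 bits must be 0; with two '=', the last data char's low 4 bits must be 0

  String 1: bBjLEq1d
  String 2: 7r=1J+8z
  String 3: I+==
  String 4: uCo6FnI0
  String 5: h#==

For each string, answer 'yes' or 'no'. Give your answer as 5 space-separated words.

String 1: 'bBjLEq1d' → valid
String 2: '7r=1J+8z' → invalid (bad char(s): ['=']; '=' in middle)
String 3: 'I+==' → invalid (bad trailing bits)
String 4: 'uCo6FnI0' → valid
String 5: 'h#==' → invalid (bad char(s): ['#'])

Answer: yes no no yes no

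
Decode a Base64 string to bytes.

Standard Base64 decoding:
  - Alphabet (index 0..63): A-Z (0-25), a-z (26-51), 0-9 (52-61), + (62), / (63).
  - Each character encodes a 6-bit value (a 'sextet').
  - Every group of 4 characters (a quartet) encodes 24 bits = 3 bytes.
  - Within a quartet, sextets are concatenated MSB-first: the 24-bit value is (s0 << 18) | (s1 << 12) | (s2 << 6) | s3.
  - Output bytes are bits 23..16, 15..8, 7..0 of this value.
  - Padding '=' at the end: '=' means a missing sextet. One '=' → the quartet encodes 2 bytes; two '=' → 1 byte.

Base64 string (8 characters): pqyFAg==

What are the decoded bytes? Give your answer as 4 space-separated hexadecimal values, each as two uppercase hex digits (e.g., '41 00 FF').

Answer: A6 AC 85 02

Derivation:
After char 0 ('p'=41): chars_in_quartet=1 acc=0x29 bytes_emitted=0
After char 1 ('q'=42): chars_in_quartet=2 acc=0xA6A bytes_emitted=0
After char 2 ('y'=50): chars_in_quartet=3 acc=0x29AB2 bytes_emitted=0
After char 3 ('F'=5): chars_in_quartet=4 acc=0xA6AC85 -> emit A6 AC 85, reset; bytes_emitted=3
After char 4 ('A'=0): chars_in_quartet=1 acc=0x0 bytes_emitted=3
After char 5 ('g'=32): chars_in_quartet=2 acc=0x20 bytes_emitted=3
Padding '==': partial quartet acc=0x20 -> emit 02; bytes_emitted=4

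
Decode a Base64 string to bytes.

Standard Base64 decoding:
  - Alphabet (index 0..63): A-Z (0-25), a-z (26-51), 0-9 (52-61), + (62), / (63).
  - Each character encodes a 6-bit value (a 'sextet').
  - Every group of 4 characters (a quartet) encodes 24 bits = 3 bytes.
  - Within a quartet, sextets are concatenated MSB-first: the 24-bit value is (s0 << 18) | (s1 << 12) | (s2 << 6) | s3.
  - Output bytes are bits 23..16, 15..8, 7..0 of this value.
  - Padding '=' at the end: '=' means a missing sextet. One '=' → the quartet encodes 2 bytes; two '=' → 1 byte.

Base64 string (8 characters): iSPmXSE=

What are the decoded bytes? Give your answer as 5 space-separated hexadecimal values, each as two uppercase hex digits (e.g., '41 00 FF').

After char 0 ('i'=34): chars_in_quartet=1 acc=0x22 bytes_emitted=0
After char 1 ('S'=18): chars_in_quartet=2 acc=0x892 bytes_emitted=0
After char 2 ('P'=15): chars_in_quartet=3 acc=0x2248F bytes_emitted=0
After char 3 ('m'=38): chars_in_quartet=4 acc=0x8923E6 -> emit 89 23 E6, reset; bytes_emitted=3
After char 4 ('X'=23): chars_in_quartet=1 acc=0x17 bytes_emitted=3
After char 5 ('S'=18): chars_in_quartet=2 acc=0x5D2 bytes_emitted=3
After char 6 ('E'=4): chars_in_quartet=3 acc=0x17484 bytes_emitted=3
Padding '=': partial quartet acc=0x17484 -> emit 5D 21; bytes_emitted=5

Answer: 89 23 E6 5D 21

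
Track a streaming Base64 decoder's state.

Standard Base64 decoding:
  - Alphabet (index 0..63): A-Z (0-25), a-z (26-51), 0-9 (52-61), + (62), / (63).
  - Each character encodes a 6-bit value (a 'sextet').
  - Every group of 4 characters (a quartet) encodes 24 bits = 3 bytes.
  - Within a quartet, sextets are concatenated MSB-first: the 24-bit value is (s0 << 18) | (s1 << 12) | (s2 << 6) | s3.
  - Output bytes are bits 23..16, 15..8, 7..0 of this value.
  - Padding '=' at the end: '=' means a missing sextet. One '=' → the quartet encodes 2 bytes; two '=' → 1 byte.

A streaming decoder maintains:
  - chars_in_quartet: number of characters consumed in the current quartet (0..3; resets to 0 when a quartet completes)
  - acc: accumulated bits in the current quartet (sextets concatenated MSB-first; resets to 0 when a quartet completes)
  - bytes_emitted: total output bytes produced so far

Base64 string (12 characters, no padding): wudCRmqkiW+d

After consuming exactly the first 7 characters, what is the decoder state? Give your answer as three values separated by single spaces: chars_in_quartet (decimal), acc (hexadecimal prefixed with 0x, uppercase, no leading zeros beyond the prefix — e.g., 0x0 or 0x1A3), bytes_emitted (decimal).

After char 0 ('w'=48): chars_in_quartet=1 acc=0x30 bytes_emitted=0
After char 1 ('u'=46): chars_in_quartet=2 acc=0xC2E bytes_emitted=0
After char 2 ('d'=29): chars_in_quartet=3 acc=0x30B9D bytes_emitted=0
After char 3 ('C'=2): chars_in_quartet=4 acc=0xC2E742 -> emit C2 E7 42, reset; bytes_emitted=3
After char 4 ('R'=17): chars_in_quartet=1 acc=0x11 bytes_emitted=3
After char 5 ('m'=38): chars_in_quartet=2 acc=0x466 bytes_emitted=3
After char 6 ('q'=42): chars_in_quartet=3 acc=0x119AA bytes_emitted=3

Answer: 3 0x119AA 3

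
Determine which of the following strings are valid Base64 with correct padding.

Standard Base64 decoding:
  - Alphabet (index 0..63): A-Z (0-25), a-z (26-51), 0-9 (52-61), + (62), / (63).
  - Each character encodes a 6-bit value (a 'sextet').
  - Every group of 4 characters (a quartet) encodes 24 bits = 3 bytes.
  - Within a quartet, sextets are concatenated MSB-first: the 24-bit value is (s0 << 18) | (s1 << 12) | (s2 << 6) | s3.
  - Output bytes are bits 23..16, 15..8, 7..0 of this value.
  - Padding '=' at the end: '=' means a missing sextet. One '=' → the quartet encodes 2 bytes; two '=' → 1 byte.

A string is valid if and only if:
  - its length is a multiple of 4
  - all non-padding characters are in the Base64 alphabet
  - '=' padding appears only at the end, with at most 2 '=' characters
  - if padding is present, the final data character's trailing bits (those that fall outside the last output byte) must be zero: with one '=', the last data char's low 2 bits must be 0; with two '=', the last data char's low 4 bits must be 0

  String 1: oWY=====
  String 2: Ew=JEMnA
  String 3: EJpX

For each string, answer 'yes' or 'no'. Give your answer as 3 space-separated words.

String 1: 'oWY=====' → invalid (5 pad chars (max 2))
String 2: 'Ew=JEMnA' → invalid (bad char(s): ['=']; '=' in middle)
String 3: 'EJpX' → valid

Answer: no no yes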